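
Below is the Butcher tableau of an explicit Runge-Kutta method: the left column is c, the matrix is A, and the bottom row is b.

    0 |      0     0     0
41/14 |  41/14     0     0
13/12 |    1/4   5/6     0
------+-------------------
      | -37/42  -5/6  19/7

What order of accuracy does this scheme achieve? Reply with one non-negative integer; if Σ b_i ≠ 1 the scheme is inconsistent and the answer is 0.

b = (-37/42, -5/6, 19/7)
c = (0, 41/14, 13/12)
Ac = (0, 0, 205/84)
Σ b_i: (-37/42)·1 + (-5/6)·1 + 19/7·1 = 1 ✓
b·c: (-5/6)·41/14 + 19/7·13/12 = 1/2 ✓
b·c²: (-5/6)·1681/196 + 19/7·169/144 = -27953/7056 ≠ 1/3 ⇒ order 2.
b·Ac: 19/7·205/84 = 3895/588 ≠ 1/6

2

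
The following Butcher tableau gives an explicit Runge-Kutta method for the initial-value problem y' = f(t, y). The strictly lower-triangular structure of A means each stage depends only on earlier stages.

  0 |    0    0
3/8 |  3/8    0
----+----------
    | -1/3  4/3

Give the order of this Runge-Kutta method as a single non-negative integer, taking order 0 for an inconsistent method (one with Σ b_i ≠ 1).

2

b = (-1/3, 4/3)
c = (0, 3/8)
Σ b_i: (-1/3)·1 + 4/3·1 = 1 ✓
b·c: 4/3·3/8 = 1/2 ✓; 2 stages ⇒ order 2.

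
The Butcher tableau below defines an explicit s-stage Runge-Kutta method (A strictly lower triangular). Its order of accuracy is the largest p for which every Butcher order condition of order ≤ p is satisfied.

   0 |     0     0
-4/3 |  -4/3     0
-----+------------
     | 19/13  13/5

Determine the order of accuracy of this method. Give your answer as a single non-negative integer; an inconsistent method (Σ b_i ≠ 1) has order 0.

0

b = (19/13, 13/5)
c = (0, -4/3)
Σ b_i: 19/13·1 + 13/5·1 = 264/65 ≠ 1 ⇒ order 0.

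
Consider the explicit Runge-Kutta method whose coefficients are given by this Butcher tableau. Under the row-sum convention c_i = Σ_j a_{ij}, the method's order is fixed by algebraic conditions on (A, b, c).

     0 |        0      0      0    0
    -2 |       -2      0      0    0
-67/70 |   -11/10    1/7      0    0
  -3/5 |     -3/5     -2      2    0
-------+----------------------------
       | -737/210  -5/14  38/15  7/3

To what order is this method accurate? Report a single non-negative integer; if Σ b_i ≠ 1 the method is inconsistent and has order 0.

1

b = (-737/210, -5/14, 38/15, 7/3)
c = (0, -2, -67/70, -3/5)
Ac = (0, 0, -2/7, 73/35)
Σ b_i: (-737/210)·1 + (-5/14)·1 + 38/15·1 + 7/3·1 = 1 ✓
b·c: (-5/14)·(-2) + 38/15·(-67/70) + 7/3·(-3/5) = -1633/525 ≠ 1/2 ⇒ order 1.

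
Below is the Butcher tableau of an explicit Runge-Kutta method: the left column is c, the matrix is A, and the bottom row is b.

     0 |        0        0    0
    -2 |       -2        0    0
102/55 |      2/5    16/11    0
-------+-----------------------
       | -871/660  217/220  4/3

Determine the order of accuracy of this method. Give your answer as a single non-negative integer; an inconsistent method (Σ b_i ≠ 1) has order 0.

2

b = (-871/660, 217/220, 4/3)
c = (0, -2, 102/55)
Ac = (0, 0, -32/11)
Σ b_i: (-871/660)·1 + 217/220·1 + 4/3·1 = 1 ✓
b·c: 217/220·(-2) + 4/3·102/55 = 1/2 ✓
b·c²: 217/220·4 + 4/3·10404/3025 = 25807/3025 ≠ 1/3 ⇒ order 2.
b·Ac: 4/3·(-32/11) = -128/33 ≠ 1/6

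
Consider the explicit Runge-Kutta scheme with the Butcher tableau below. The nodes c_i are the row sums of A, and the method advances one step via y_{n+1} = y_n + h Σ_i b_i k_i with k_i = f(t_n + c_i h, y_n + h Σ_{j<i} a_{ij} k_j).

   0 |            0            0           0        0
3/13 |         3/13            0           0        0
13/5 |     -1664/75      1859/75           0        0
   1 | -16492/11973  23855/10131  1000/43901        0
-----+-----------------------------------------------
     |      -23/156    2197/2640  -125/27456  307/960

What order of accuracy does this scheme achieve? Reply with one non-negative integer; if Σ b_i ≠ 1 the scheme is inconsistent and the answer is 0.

b = (-23/156, 2197/2640, -125/27456, 307/960)
c = (0, 3/13, 13/5, 1)
Ac = (0, 0, 143/25, 185/307)
Σ b_i: (-23/156)·1 + 2197/2640·1 + (-125/27456)·1 + 307/960·1 = 1 ✓
b·c: 2197/2640·3/13 + (-125/27456)·13/5 + 307/960·1 = 1/2 ✓
b·c²: 2197/2640·9/169 + (-125/27456)·169/25 + 307/960·1 = 1/3 ✓
b·Ac: (-125/27456)·143/25 + 307/960·185/307 = 1/6 ✓
b·c³: 2197/2640·27/2197 + (-125/27456)·2197/125 + 307/960·1 = 1/4 ✓
b·(c∘Ac): (-125/27456)·1859/125 + 307/960·185/307 = 1/8 ✓
b·Ac²: (-125/27456)·33/25 + 307/960·1115/3991 = 1/12 ✓
b·A²c: 307/960·40/307 = 1/24 ✓; 4 stages ⇒ order 4.

4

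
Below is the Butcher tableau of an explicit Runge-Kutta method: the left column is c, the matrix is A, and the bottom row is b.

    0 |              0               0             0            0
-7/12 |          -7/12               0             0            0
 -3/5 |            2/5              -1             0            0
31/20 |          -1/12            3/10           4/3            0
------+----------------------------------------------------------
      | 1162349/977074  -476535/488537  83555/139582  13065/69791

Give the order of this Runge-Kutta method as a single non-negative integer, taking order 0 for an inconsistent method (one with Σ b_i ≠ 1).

3

b = (1162349/977074, -476535/488537, 83555/139582, 13065/69791)
c = (0, -7/12, -3/5, 31/20)
Ac = (0, 0, 7/12, -39/40)
Σ b_i: 1162349/977074·1 + (-476535/488537)·1 + 83555/139582·1 + 13065/69791·1 = 1 ✓
b·c: (-476535/488537)·(-7/12) + 83555/139582·(-3/5) + 13065/69791·31/20 = 1/2 ✓
b·c²: (-476535/488537)·49/144 + 83555/139582·9/25 + 13065/69791·961/400 = 1/3 ✓
b·Ac: 83555/139582·7/12 + 13065/69791·(-39/40) = 1/6 ✓
b·c³: (-476535/488537)·(-343/1728) + 83555/139582·(-27/125) + 13065/69791·29791/8000 = 95654417/125623800 ≠ 1/4 ⇒ order 3.
b·(c∘Ac): 83555/139582·(-7/20) + 13065/69791·(-1209/800) = -5498657/11166560 ≠ 1/8
b·Ac²: 83555/139582·(-49/144) + 13065/69791·1397/2400 = -2379973/25124760 ≠ 1/12
b·A²c: 13065/69791·7/9 = 30485/209373 ≠ 1/24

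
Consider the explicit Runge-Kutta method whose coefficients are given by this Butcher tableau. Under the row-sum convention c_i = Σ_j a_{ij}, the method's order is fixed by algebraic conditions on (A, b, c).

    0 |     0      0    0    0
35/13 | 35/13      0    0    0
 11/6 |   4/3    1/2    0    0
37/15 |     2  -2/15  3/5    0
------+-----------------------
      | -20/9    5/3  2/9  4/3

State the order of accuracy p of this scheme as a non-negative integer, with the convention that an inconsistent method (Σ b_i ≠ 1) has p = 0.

1

b = (-20/9, 5/3, 2/9, 4/3)
c = (0, 35/13, 11/6, 37/15)
Ac = (0, 0, 35/26, 289/390)
Σ b_i: (-20/9)·1 + 5/3·1 + 2/9·1 + 4/3·1 = 1 ✓
b·c: 5/3·35/13 + 2/9·11/6 + 4/3·37/15 = 14362/1755 ≠ 1/2 ⇒ order 1.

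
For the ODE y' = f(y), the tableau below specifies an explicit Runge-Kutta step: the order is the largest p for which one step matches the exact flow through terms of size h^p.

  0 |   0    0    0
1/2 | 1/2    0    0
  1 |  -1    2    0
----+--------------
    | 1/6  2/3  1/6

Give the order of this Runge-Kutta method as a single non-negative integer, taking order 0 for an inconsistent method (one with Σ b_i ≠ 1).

3

b = (1/6, 2/3, 1/6)
c = (0, 1/2, 1)
Ac = (0, 0, 1)
Σ b_i: 1/6·1 + 2/3·1 + 1/6·1 = 1 ✓
b·c: 2/3·1/2 + 1/6·1 = 1/2 ✓
b·c²: 2/3·1/4 + 1/6·1 = 1/3 ✓
b·Ac: 1/6·1 = 1/6 ✓; 3 stages ⇒ order 3.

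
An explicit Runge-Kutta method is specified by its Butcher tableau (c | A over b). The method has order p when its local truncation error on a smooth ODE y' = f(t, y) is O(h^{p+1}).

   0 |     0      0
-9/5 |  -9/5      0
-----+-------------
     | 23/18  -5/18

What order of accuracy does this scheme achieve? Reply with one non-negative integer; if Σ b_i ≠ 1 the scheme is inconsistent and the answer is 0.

2

b = (23/18, -5/18)
c = (0, -9/5)
Σ b_i: 23/18·1 + (-5/18)·1 = 1 ✓
b·c: (-5/18)·(-9/5) = 1/2 ✓; 2 stages ⇒ order 2.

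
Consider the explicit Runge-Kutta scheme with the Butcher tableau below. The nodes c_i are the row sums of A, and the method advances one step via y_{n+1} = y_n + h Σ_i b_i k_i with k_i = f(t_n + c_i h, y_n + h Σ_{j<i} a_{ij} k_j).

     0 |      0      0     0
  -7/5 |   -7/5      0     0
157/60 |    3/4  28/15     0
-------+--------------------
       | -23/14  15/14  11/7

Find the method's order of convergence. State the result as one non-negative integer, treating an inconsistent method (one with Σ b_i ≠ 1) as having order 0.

1

b = (-23/14, 15/14, 11/7)
c = (0, -7/5, 157/60)
Ac = (0, 0, -196/75)
Σ b_i: (-23/14)·1 + 15/14·1 + 11/7·1 = 1 ✓
b·c: 15/14·(-7/5) + 11/7·157/60 = 1097/420 ≠ 1/2 ⇒ order 1.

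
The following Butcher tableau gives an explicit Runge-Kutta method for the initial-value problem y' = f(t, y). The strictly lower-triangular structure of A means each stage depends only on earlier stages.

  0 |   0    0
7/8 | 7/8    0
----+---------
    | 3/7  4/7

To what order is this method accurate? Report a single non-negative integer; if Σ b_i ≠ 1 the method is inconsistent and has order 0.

b = (3/7, 4/7)
c = (0, 7/8)
Σ b_i: 3/7·1 + 4/7·1 = 1 ✓
b·c: 4/7·7/8 = 1/2 ✓; 2 stages ⇒ order 2.

2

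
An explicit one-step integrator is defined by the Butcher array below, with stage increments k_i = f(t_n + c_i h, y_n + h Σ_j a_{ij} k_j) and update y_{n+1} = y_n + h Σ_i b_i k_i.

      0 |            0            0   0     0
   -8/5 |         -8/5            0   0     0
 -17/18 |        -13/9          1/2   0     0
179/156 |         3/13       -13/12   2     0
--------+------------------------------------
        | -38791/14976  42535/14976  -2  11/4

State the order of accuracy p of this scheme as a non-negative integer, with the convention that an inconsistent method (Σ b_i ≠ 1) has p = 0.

2

b = (-38791/14976, 42535/14976, -2, 11/4)
c = (0, -8/5, -17/18, 179/156)
Ac = (0, 0, -4/5, -7/45)
Σ b_i: (-38791/14976)·1 + 42535/14976·1 + (-2)·1 + 11/4·1 = 1 ✓
b·c: 42535/14976·(-8/5) + (-2)·(-17/18) + 11/4·179/156 = 1/2 ✓
b·c²: 42535/14976·64/25 + (-2)·289/324 + 11/4·32041/24336 = 39895943/4380480 ≠ 1/3 ⇒ order 2.
b·Ac: (-2)·(-4/5) + 11/4·(-7/45) = 211/180 ≠ 1/6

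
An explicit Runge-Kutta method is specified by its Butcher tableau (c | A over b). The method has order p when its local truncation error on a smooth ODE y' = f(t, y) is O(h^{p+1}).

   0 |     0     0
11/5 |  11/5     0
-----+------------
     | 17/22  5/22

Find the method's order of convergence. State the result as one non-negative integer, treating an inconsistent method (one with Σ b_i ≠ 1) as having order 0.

b = (17/22, 5/22)
c = (0, 11/5)
Σ b_i: 17/22·1 + 5/22·1 = 1 ✓
b·c: 5/22·11/5 = 1/2 ✓; 2 stages ⇒ order 2.

2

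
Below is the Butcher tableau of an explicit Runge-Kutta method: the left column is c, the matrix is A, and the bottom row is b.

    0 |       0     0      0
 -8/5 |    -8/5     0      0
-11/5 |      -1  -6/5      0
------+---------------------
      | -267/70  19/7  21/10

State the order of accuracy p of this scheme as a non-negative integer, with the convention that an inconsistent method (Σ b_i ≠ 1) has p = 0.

b = (-267/70, 19/7, 21/10)
c = (0, -8/5, -11/5)
Ac = (0, 0, 48/25)
Σ b_i: (-267/70)·1 + 19/7·1 + 21/10·1 = 1 ✓
b·c: 19/7·(-8/5) + 21/10·(-11/5) = -3137/350 ≠ 1/2 ⇒ order 1.

1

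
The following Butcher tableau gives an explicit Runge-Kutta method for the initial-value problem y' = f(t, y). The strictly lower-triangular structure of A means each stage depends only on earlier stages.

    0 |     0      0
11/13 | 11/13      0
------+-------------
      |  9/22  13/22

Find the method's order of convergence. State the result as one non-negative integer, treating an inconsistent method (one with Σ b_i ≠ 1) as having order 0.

b = (9/22, 13/22)
c = (0, 11/13)
Σ b_i: 9/22·1 + 13/22·1 = 1 ✓
b·c: 13/22·11/13 = 1/2 ✓; 2 stages ⇒ order 2.

2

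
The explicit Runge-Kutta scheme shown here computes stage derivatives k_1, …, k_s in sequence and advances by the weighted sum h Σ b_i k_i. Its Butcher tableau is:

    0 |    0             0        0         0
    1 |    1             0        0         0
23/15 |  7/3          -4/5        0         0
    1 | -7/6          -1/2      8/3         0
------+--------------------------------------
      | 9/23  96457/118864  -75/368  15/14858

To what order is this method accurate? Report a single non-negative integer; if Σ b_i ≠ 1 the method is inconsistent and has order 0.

3

b = (9/23, 96457/118864, -75/368, 15/14858)
c = (0, 1, 23/15, 1)
Ac = (0, 0, -4/5, 323/90)
Σ b_i: 9/23·1 + 96457/118864·1 + (-75/368)·1 + 15/14858·1 = 1 ✓
b·c: 96457/118864·1 + (-75/368)·23/15 + 15/14858·1 = 1/2 ✓
b·c²: 96457/118864·1 + (-75/368)·529/225 + 15/14858·1 = 1/3 ✓
b·Ac: (-75/368)·(-4/5) + 15/14858·323/90 = 1/6 ✓
b·c³: 96457/118864·1 + (-75/368)·12167/3375 + 15/14858·1 = 7/90 ≠ 1/4 ⇒ order 3.
b·(c∘Ac): (-75/368)·(-92/75) + 15/14858·323/90 = 35/138 ≠ 1/8
b·Ac²: (-75/368)·(-4/5) + 15/14858·7789/1350 = 4909/29070 ≠ 1/12
b·A²c: 15/14858·(-32/15) = -16/7429 ≠ 1/24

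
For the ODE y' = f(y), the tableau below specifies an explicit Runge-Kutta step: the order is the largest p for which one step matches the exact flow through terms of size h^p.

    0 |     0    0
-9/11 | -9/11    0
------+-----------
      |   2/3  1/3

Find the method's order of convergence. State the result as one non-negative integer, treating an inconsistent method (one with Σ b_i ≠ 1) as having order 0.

b = (2/3, 1/3)
c = (0, -9/11)
Σ b_i: 2/3·1 + 1/3·1 = 1 ✓
b·c: 1/3·(-9/11) = -3/11 ≠ 1/2 ⇒ order 1.

1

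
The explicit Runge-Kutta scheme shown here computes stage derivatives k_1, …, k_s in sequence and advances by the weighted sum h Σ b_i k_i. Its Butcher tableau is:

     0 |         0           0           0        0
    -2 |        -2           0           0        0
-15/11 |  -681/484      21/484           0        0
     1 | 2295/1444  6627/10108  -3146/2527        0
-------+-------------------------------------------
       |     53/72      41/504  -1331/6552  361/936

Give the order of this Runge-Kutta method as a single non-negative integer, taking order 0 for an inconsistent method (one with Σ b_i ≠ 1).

4

b = (53/72, 41/504, -1331/6552, 361/936)
c = (0, -2, -15/11, 1)
Ac = (0, 0, -21/242, 279/722)
Σ b_i: 53/72·1 + 41/504·1 + (-1331/6552)·1 + 361/936·1 = 1 ✓
b·c: 41/504·(-2) + (-1331/6552)·(-15/11) + 361/936·1 = 1/2 ✓
b·c²: 41/504·4 + (-1331/6552)·225/121 + 361/936·1 = 1/3 ✓
b·Ac: (-1331/6552)·(-21/242) + 361/936·279/722 = 1/6 ✓
b·c³: 41/504·(-8) + (-1331/6552)·(-3375/1331) + 361/936·1 = 1/4 ✓
b·(c∘Ac): (-1331/6552)·315/2662 + 361/936·279/722 = 1/8 ✓
b·Ac²: (-1331/6552)·21/121 + 361/936·111/361 = 1/12 ✓
b·A²c: 361/936·39/361 = 1/24 ✓; 4 stages ⇒ order 4.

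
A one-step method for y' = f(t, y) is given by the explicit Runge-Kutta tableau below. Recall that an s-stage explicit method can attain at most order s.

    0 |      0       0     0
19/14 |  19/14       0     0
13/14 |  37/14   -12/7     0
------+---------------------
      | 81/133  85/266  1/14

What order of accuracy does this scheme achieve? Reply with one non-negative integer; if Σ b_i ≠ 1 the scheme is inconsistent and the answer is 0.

2

b = (81/133, 85/266, 1/14)
c = (0, 19/14, 13/14)
Ac = (0, 0, -114/49)
Σ b_i: 81/133·1 + 85/266·1 + 1/14·1 = 1 ✓
b·c: 85/266·19/14 + 1/14·13/14 = 1/2 ✓
b·c²: 85/266·361/196 + 1/14·169/196 = 223/343 ≠ 1/3 ⇒ order 2.
b·Ac: 1/14·(-114/49) = -57/343 ≠ 1/6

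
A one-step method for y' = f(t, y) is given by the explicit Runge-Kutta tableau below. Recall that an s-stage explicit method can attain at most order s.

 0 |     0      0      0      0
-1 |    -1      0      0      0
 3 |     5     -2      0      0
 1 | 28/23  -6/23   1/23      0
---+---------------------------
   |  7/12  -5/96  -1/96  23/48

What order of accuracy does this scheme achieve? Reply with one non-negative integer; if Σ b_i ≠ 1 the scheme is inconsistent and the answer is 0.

b = (7/12, -5/96, -1/96, 23/48)
c = (0, -1, 3, 1)
Ac = (0, 0, 2, 9/23)
Σ b_i: 7/12·1 + (-5/96)·1 + (-1/96)·1 + 23/48·1 = 1 ✓
b·c: (-5/96)·(-1) + (-1/96)·3 + 23/48·1 = 1/2 ✓
b·c²: (-5/96)·1 + (-1/96)·9 + 23/48·1 = 1/3 ✓
b·Ac: (-1/96)·2 + 23/48·9/23 = 1/6 ✓
b·c³: (-5/96)·(-1) + (-1/96)·27 + 23/48·1 = 1/4 ✓
b·(c∘Ac): (-1/96)·6 + 23/48·9/23 = 1/8 ✓
b·Ac²: (-1/96)·(-2) + 23/48·3/23 = 1/12 ✓
b·A²c: 23/48·2/23 = 1/24 ✓; 4 stages ⇒ order 4.

4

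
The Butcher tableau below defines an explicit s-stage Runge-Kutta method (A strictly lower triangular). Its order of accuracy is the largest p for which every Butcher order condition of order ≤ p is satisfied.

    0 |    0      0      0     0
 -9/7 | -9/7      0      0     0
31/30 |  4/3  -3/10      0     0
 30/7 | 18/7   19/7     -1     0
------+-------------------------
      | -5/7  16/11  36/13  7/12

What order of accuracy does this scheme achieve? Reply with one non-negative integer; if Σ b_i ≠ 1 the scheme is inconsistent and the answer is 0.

b = (-5/7, 16/11, 36/13, 7/12)
c = (0, -9/7, 31/30, 30/7)
Ac = (0, 0, 27/70, -6649/1470)
Σ b_i: (-5/7)·1 + 16/11·1 + 36/13·1 + 7/12·1 = 49163/12012 ≠ 1 ⇒ order 0.

0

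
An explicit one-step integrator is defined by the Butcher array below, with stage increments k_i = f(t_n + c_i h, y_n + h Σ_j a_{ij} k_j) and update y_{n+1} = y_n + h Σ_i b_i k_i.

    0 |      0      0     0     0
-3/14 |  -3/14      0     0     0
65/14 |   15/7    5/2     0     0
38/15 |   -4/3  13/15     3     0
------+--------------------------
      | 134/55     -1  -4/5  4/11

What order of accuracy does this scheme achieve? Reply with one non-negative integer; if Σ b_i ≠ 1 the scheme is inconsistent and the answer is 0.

b = (134/55, -1, -4/5, 4/11)
c = (0, -3/14, 65/14, 38/15)
Ac = (0, 0, -15/28, 481/35)
Σ b_i: 134/55·1 + (-1)·1 + (-4/5)·1 + 4/11·1 = 1 ✓
b·c: (-1)·(-3/14) + (-4/5)·65/14 + 4/11·38/15 = -851/330 ≠ 1/2 ⇒ order 1.

1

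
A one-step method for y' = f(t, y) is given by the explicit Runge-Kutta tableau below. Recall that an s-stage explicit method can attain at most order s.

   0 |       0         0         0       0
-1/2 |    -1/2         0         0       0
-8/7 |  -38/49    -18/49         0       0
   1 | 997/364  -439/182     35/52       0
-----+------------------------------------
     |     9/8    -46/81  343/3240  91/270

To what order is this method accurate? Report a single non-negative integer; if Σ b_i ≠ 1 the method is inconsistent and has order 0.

b = (9/8, -46/81, 343/3240, 91/270)
c = (0, -1/2, -8/7, 1)
Ac = (0, 0, 9/49, 159/364)
Σ b_i: 9/8·1 + (-46/81)·1 + 343/3240·1 + 91/270·1 = 1 ✓
b·c: (-46/81)·(-1/2) + 343/3240·(-8/7) + 91/270·1 = 1/2 ✓
b·c²: (-46/81)·1/4 + 343/3240·64/49 + 91/270·1 = 1/3 ✓
b·Ac: 343/3240·9/49 + 91/270·159/364 = 1/6 ✓
b·c³: (-46/81)·(-1/8) + 343/3240·(-512/343) + 91/270·1 = 1/4 ✓
b·(c∘Ac): 343/3240·(-72/343) + 91/270·159/364 = 1/8 ✓
b·Ac²: 343/3240·(-9/98) + 91/270·201/728 = 1/12 ✓
b·A²c: 91/270·45/364 = 1/24 ✓; 4 stages ⇒ order 4.

4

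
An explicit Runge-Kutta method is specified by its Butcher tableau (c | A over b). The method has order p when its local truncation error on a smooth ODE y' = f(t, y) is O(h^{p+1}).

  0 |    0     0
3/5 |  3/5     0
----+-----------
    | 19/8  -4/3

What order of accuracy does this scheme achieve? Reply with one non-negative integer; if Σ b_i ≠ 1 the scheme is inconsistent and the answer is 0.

b = (19/8, -4/3)
c = (0, 3/5)
Σ b_i: 19/8·1 + (-4/3)·1 = 25/24 ≠ 1 ⇒ order 0.

0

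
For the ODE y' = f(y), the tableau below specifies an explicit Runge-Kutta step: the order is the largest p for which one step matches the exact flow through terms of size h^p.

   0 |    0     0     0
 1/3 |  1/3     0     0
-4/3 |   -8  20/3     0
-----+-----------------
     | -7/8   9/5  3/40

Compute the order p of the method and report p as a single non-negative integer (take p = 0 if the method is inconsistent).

3

b = (-7/8, 9/5, 3/40)
c = (0, 1/3, -4/3)
Ac = (0, 0, 20/9)
Σ b_i: (-7/8)·1 + 9/5·1 + 3/40·1 = 1 ✓
b·c: 9/5·1/3 + 3/40·(-4/3) = 1/2 ✓
b·c²: 9/5·1/9 + 3/40·16/9 = 1/3 ✓
b·Ac: 3/40·20/9 = 1/6 ✓; 3 stages ⇒ order 3.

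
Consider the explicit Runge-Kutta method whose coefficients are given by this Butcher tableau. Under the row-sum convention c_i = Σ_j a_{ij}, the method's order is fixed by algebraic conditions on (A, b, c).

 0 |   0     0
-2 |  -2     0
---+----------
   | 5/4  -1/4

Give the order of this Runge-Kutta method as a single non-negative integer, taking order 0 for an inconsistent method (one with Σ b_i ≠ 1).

b = (5/4, -1/4)
c = (0, -2)
Σ b_i: 5/4·1 + (-1/4)·1 = 1 ✓
b·c: (-1/4)·(-2) = 1/2 ✓; 2 stages ⇒ order 2.

2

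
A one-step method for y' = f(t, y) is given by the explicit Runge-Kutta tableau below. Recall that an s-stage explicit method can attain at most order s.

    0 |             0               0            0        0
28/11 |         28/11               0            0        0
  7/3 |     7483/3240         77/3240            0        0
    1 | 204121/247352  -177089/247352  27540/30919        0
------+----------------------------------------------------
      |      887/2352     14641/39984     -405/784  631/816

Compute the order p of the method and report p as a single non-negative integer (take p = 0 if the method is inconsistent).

b = (887/2352, 14641/39984, -405/784, 631/816)
c = (0, 28/11, 7/3, 1)
Ac = (0, 0, 49/810, 323/1262)
Σ b_i: 887/2352·1 + 14641/39984·1 + (-405/784)·1 + 631/816·1 = 1 ✓
b·c: 14641/39984·28/11 + (-405/784)·7/3 + 631/816·1 = 1/2 ✓
b·c²: 14641/39984·784/121 + (-405/784)·49/9 + 631/816·1 = 1/3 ✓
b·Ac: (-405/784)·49/810 + 631/816·323/1262 = 1/6 ✓
b·c³: 14641/39984·21952/1331 + (-405/784)·343/27 + 631/816·1 = 1/4 ✓
b·(c∘Ac): (-405/784)·343/2430 + 631/816·323/1262 = 1/8 ✓
b·Ac²: (-405/784)·686/4455 + 631/816·1462/6941 = 1/12 ✓
b·A²c: 631/816·34/631 = 1/24 ✓; 4 stages ⇒ order 4.

4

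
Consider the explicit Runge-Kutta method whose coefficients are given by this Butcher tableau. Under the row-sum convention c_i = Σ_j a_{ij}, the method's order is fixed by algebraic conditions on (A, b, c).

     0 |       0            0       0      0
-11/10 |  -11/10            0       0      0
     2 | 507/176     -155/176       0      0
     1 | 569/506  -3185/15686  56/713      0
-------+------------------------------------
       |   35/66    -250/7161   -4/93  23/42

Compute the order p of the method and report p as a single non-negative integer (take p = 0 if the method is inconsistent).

4

b = (35/66, -250/7161, -4/93, 23/42)
c = (0, -11/10, 2, 1)
Ac = (0, 0, 31/32, 35/92)
Σ b_i: 35/66·1 + (-250/7161)·1 + (-4/93)·1 + 23/42·1 = 1 ✓
b·c: (-250/7161)·(-11/10) + (-4/93)·2 + 23/42·1 = 1/2 ✓
b·c²: (-250/7161)·121/100 + (-4/93)·4 + 23/42·1 = 1/3 ✓
b·Ac: (-4/93)·31/32 + 23/42·35/92 = 1/6 ✓
b·c³: (-250/7161)·(-1331/1000) + (-4/93)·8 + 23/42·1 = 1/4 ✓
b·(c∘Ac): (-4/93)·31/16 + 23/42·35/92 = 1/8 ✓
b·Ac²: (-4/93)·(-341/320) + 23/42·63/920 = 1/12 ✓
b·A²c: 23/42·7/92 = 1/24 ✓; 4 stages ⇒ order 4.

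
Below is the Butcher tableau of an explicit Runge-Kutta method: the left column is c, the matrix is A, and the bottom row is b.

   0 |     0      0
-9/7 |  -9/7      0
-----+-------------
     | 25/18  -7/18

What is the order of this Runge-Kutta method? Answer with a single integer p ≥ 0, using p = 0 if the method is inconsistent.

2

b = (25/18, -7/18)
c = (0, -9/7)
Σ b_i: 25/18·1 + (-7/18)·1 = 1 ✓
b·c: (-7/18)·(-9/7) = 1/2 ✓; 2 stages ⇒ order 2.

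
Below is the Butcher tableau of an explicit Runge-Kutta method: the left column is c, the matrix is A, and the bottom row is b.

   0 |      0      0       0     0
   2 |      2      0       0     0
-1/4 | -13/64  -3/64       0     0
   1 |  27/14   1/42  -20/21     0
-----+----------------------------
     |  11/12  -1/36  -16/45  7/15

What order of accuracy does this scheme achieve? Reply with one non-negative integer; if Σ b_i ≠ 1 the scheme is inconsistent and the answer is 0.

4

b = (11/12, -1/36, -16/45, 7/15)
c = (0, 2, -1/4, 1)
Ac = (0, 0, -3/32, 2/7)
Σ b_i: 11/12·1 + (-1/36)·1 + (-16/45)·1 + 7/15·1 = 1 ✓
b·c: (-1/36)·2 + (-16/45)·(-1/4) + 7/15·1 = 1/2 ✓
b·c²: (-1/36)·4 + (-16/45)·1/16 + 7/15·1 = 1/3 ✓
b·Ac: (-16/45)·(-3/32) + 7/15·2/7 = 1/6 ✓
b·c³: (-1/36)·8 + (-16/45)·(-1/64) + 7/15·1 = 1/4 ✓
b·(c∘Ac): (-16/45)·3/128 + 7/15·2/7 = 1/8 ✓
b·Ac²: (-16/45)·(-3/16) + 7/15·1/28 = 1/12 ✓
b·A²c: 7/15·5/56 = 1/24 ✓; 4 stages ⇒ order 4.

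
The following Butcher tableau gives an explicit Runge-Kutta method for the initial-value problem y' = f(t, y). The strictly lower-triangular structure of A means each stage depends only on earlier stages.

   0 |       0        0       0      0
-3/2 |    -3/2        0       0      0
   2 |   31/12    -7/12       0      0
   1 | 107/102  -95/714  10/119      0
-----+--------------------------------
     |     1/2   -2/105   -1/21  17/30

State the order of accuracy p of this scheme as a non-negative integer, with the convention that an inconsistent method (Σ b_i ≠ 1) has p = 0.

b = (1/2, -2/105, -1/21, 17/30)
c = (0, -3/2, 2, 1)
Ac = (0, 0, 7/8, 25/68)
Σ b_i: 1/2·1 + (-2/105)·1 + (-1/21)·1 + 17/30·1 = 1 ✓
b·c: (-2/105)·(-3/2) + (-1/21)·2 + 17/30·1 = 1/2 ✓
b·c²: (-2/105)·9/4 + (-1/21)·4 + 17/30·1 = 1/3 ✓
b·Ac: (-1/21)·7/8 + 17/30·25/68 = 1/6 ✓
b·c³: (-2/105)·(-27/8) + (-1/21)·8 + 17/30·1 = 1/4 ✓
b·(c∘Ac): (-1/21)·7/4 + 17/30·25/68 = 1/8 ✓
b·Ac²: (-1/21)·(-21/16) + 17/30·5/136 = 1/12 ✓
b·A²c: 17/30·5/68 = 1/24 ✓; 4 stages ⇒ order 4.

4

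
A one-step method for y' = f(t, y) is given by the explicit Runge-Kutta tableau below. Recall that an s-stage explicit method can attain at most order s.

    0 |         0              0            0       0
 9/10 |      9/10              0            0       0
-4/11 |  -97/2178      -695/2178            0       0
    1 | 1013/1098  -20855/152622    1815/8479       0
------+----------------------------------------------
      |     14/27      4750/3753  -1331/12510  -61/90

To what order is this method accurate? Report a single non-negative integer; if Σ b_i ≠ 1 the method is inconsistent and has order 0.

b = (14/27, 4750/3753, -1331/12510, -61/90)
c = (0, 9/10, -4/11, 1)
Ac = (0, 0, -139/484, -49/244)
Σ b_i: 14/27·1 + 4750/3753·1 + (-1331/12510)·1 + (-61/90)·1 = 1 ✓
b·c: 4750/3753·9/10 + (-1331/12510)·(-4/11) + (-61/90)·1 = 1/2 ✓
b·c²: 4750/3753·81/100 + (-1331/12510)·16/121 + (-61/90)·1 = 1/3 ✓
b·Ac: (-1331/12510)·(-139/484) + (-61/90)·(-49/244) = 1/6 ✓
b·c³: 4750/3753·729/1000 + (-1331/12510)·(-64/1331) + (-61/90)·1 = 1/4 ✓
b·(c∘Ac): (-1331/12510)·139/1331 + (-61/90)·(-49/244) = 1/8 ✓
b·Ac²: (-1331/12510)·(-1251/4840) + (-61/90)·(-201/2440) = 1/12 ✓
b·A²c: (-61/90)·(-15/244) = 1/24 ✓; 4 stages ⇒ order 4.

4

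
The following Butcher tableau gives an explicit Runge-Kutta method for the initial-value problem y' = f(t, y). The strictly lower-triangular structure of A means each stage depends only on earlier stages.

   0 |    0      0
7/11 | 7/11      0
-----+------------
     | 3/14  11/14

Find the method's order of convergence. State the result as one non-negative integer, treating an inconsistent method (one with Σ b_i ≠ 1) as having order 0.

2

b = (3/14, 11/14)
c = (0, 7/11)
Σ b_i: 3/14·1 + 11/14·1 = 1 ✓
b·c: 11/14·7/11 = 1/2 ✓; 2 stages ⇒ order 2.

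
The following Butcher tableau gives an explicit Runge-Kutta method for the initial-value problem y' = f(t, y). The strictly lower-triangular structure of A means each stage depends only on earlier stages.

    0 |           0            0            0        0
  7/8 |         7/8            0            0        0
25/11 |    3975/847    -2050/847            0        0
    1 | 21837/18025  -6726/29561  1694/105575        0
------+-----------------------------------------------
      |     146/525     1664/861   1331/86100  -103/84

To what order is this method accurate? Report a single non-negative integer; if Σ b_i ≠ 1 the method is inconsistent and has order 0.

b = (146/525, 1664/861, 1331/86100, -103/84)
c = (0, 7/8, 25/11, 1)
Ac = (0, 0, -1025/484, -67/412)
Σ b_i: 146/525·1 + 1664/861·1 + 1331/86100·1 + (-103/84)·1 = 1 ✓
b·c: 1664/861·7/8 + 1331/86100·25/11 + (-103/84)·1 = 1/2 ✓
b·c²: 1664/861·49/64 + 1331/86100·625/121 + (-103/84)·1 = 1/3 ✓
b·Ac: 1331/86100·(-1025/484) + (-103/84)·(-67/412) = 1/6 ✓
b·c³: 1664/861·343/512 + 1331/86100·15625/1331 + (-103/84)·1 = 1/4 ✓
b·(c∘Ac): 1331/86100·(-25625/5324) + (-103/84)·(-67/412) = 1/8 ✓
b·Ac²: 1331/86100·(-7175/3872) + (-103/84)·(-301/3296) = 1/12 ✓
b·A²c: (-103/84)·(-7/206) = 1/24 ✓; 4 stages ⇒ order 4.

4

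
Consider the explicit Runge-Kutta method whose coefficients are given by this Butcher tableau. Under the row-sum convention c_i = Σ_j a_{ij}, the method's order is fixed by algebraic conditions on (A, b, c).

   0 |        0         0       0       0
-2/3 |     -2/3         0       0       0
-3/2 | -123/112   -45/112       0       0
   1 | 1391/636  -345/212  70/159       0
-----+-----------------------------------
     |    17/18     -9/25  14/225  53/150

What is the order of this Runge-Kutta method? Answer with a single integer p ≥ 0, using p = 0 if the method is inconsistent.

4

b = (17/18, -9/25, 14/225, 53/150)
c = (0, -2/3, -3/2, 1)
Ac = (0, 0, 15/56, 45/106)
Σ b_i: 17/18·1 + (-9/25)·1 + 14/225·1 + 53/150·1 = 1 ✓
b·c: (-9/25)·(-2/3) + 14/225·(-3/2) + 53/150·1 = 1/2 ✓
b·c²: (-9/25)·4/9 + 14/225·9/4 + 53/150·1 = 1/3 ✓
b·Ac: 14/225·15/56 + 53/150·45/106 = 1/6 ✓
b·c³: (-9/25)·(-8/27) + 14/225·(-27/8) + 53/150·1 = 1/4 ✓
b·(c∘Ac): 14/225·(-45/112) + 53/150·45/106 = 1/8 ✓
b·Ac²: 14/225·(-5/28) + 53/150·85/318 = 1/12 ✓
b·A²c: 53/150·25/212 = 1/24 ✓; 4 stages ⇒ order 4.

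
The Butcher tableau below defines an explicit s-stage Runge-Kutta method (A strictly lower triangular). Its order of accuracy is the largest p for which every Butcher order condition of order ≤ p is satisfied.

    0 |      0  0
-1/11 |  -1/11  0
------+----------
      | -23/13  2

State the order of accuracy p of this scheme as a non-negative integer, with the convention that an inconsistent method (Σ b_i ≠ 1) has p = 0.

b = (-23/13, 2)
c = (0, -1/11)
Σ b_i: (-23/13)·1 + 2·1 = 3/13 ≠ 1 ⇒ order 0.

0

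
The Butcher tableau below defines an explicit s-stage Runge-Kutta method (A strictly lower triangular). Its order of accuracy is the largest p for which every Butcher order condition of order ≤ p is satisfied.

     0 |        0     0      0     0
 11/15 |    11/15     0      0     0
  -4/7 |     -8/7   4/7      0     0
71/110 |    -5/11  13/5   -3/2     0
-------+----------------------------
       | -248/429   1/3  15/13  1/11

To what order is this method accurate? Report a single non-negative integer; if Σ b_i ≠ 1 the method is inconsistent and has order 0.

1

b = (-248/429, 1/3, 15/13, 1/11)
c = (0, 11/15, -4/7, 71/110)
Ac = (0, 0, 44/105, 1451/525)
Σ b_i: (-248/429)·1 + 1/3·1 + 15/13·1 + 1/11·1 = 1 ✓
b·c: 1/3·11/15 + 15/13·(-4/7) + 1/11·71/110 = -353009/990990 ≠ 1/2 ⇒ order 1.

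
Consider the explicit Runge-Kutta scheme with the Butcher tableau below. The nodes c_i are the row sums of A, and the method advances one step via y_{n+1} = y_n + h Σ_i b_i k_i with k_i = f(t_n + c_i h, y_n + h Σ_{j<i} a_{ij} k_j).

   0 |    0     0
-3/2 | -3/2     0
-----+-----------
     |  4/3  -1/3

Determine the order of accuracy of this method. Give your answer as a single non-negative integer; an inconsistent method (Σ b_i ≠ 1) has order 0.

b = (4/3, -1/3)
c = (0, -3/2)
Σ b_i: 4/3·1 + (-1/3)·1 = 1 ✓
b·c: (-1/3)·(-3/2) = 1/2 ✓; 2 stages ⇒ order 2.

2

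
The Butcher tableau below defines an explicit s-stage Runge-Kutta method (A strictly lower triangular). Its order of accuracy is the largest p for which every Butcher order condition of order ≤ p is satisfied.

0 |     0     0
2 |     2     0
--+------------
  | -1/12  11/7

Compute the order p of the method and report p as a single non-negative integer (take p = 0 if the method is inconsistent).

b = (-1/12, 11/7)
c = (0, 2)
Σ b_i: (-1/12)·1 + 11/7·1 = 125/84 ≠ 1 ⇒ order 0.

0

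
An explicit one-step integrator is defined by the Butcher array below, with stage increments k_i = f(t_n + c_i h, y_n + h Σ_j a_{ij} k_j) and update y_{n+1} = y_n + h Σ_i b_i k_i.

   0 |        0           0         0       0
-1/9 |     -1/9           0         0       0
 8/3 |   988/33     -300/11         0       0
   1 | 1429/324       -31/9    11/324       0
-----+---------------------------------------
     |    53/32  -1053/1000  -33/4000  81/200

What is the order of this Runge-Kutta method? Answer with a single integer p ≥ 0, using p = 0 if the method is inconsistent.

b = (53/32, -1053/1000, -33/4000, 81/200)
c = (0, -1/9, 8/3, 1)
Ac = (0, 0, 100/33, 115/243)
Σ b_i: 53/32·1 + (-1053/1000)·1 + (-33/4000)·1 + 81/200·1 = 1 ✓
b·c: (-1053/1000)·(-1/9) + (-33/4000)·8/3 + 81/200·1 = 1/2 ✓
b·c²: (-1053/1000)·1/81 + (-33/4000)·64/9 + 81/200·1 = 1/3 ✓
b·Ac: (-33/4000)·100/33 + 81/200·115/243 = 1/6 ✓
b·c³: (-1053/1000)·(-1/729) + (-33/4000)·512/27 + 81/200·1 = 1/4 ✓
b·(c∘Ac): (-33/4000)·800/99 + 81/200·115/243 = 1/8 ✓
b·Ac²: (-33/4000)·(-100/297) + 81/200·145/729 = 1/12 ✓
b·A²c: 81/200·25/243 = 1/24 ✓; 4 stages ⇒ order 4.

4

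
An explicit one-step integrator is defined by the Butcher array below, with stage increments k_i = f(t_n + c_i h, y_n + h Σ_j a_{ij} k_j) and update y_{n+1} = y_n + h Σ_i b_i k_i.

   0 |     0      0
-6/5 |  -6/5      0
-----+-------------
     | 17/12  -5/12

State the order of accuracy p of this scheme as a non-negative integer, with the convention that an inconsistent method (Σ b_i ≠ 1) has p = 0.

b = (17/12, -5/12)
c = (0, -6/5)
Σ b_i: 17/12·1 + (-5/12)·1 = 1 ✓
b·c: (-5/12)·(-6/5) = 1/2 ✓; 2 stages ⇒ order 2.

2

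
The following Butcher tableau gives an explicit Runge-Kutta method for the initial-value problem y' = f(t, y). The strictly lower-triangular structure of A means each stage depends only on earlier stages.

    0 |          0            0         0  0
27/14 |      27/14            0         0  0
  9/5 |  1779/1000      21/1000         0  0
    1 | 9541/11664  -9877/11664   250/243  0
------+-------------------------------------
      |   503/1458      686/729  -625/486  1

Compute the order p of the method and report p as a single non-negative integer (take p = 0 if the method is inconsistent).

b = (503/1458, 686/729, -625/486, 1)
c = (0, 27/14, 9/5, 1)
Ac = (0, 0, 81/2000, 7/32)
Σ b_i: 503/1458·1 + 686/729·1 + (-625/486)·1 + 1·1 = 1 ✓
b·c: 686/729·27/14 + (-625/486)·9/5 + 1·1 = 1/2 ✓
b·c²: 686/729·729/196 + (-625/486)·81/25 + 1·1 = 1/3 ✓
b·Ac: (-625/486)·81/2000 + 1·7/32 = 1/6 ✓
b·c³: 686/729·19683/2744 + (-625/486)·729/125 + 1·1 = 1/4 ✓
b·(c∘Ac): (-625/486)·729/10000 + 1·7/32 = 1/8 ✓
b·Ac²: (-625/486)·2187/28000 + 1·247/1344 = 1/12 ✓
b·A²c: 1·1/24 = 1/24 ✓; 4 stages ⇒ order 4.

4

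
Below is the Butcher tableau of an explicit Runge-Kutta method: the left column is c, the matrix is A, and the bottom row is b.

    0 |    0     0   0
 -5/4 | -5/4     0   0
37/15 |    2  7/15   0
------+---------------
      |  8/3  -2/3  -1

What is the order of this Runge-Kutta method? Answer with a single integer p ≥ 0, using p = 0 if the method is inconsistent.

b = (8/3, -2/3, -1)
c = (0, -5/4, 37/15)
Ac = (0, 0, -7/12)
Σ b_i: 8/3·1 + (-2/3)·1 + (-1)·1 = 1 ✓
b·c: (-2/3)·(-5/4) + (-1)·37/15 = -49/30 ≠ 1/2 ⇒ order 1.

1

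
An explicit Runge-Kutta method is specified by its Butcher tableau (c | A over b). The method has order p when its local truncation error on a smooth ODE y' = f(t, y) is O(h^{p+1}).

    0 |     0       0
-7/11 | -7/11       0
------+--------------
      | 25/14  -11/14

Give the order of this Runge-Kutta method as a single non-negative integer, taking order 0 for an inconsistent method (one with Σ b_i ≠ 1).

b = (25/14, -11/14)
c = (0, -7/11)
Σ b_i: 25/14·1 + (-11/14)·1 = 1 ✓
b·c: (-11/14)·(-7/11) = 1/2 ✓; 2 stages ⇒ order 2.

2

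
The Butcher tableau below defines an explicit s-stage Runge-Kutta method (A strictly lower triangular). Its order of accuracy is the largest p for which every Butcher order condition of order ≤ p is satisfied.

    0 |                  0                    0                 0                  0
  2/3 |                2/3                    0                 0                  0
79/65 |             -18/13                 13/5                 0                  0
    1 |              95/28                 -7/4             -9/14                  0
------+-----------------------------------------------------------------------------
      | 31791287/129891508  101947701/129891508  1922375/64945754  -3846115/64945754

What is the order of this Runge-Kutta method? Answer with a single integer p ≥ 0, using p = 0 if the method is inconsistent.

b = (31791287/129891508, 101947701/129891508, 1922375/64945754, -3846115/64945754)
c = (0, 2/3, 79/65, 1)
Ac = (0, 0, 26/15, -2659/1365)
Σ b_i: 31791287/129891508·1 + 101947701/129891508·1 + 1922375/64945754·1 + (-3846115/64945754)·1 = 1 ✓
b·c: 101947701/129891508·2/3 + 1922375/64945754·79/65 + (-3846115/64945754)·1 = 1/2 ✓
b·c²: 101947701/129891508·4/9 + 1922375/64945754·6241/4225 + (-3846115/64945754)·1 = 1/3 ✓
b·Ac: 1922375/64945754·26/15 + (-3846115/64945754)·(-2659/1365) = 1/6 ✓
b·c³: 101947701/129891508·8/27 + 1922375/64945754·493039/274625 + (-3846115/64945754)·1 = 66188345/292255893 ≠ 1/4 ⇒ order 3.
b·(c∘Ac): 1922375/64945754·158/75 + (-3846115/64945754)·(-2659/1365) = 11541979/64945754 ≠ 1/8
b·Ac²: 1922375/64945754·52/45 + (-3846115/64945754)·(-919571/532350) = 10372184663/75986532180 ≠ 1/12
b·A²c: (-3846115/64945754)·(-39/35) = 4285671/64945754 ≠ 1/24

3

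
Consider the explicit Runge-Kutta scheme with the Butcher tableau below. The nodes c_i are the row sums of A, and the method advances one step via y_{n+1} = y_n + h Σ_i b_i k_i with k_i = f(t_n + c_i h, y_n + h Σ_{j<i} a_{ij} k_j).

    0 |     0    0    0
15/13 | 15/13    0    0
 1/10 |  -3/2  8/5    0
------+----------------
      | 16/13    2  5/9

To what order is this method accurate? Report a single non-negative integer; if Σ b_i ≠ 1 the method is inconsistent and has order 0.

0

b = (16/13, 2, 5/9)
c = (0, 15/13, 1/10)
Ac = (0, 0, 24/13)
Σ b_i: 16/13·1 + 2·1 + 5/9·1 = 443/117 ≠ 1 ⇒ order 0.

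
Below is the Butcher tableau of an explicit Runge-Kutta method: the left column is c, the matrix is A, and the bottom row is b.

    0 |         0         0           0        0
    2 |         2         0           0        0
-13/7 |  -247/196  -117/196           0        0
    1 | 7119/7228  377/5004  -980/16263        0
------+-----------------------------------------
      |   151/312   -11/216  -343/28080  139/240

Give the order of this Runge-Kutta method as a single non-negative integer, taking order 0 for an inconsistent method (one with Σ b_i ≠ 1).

b = (151/312, -11/216, -343/28080, 139/240)
c = (0, 2, -13/7, 1)
Ac = (0, 0, -117/98, 73/278)
Σ b_i: 151/312·1 + (-11/216)·1 + (-343/28080)·1 + 139/240·1 = 1 ✓
b·c: (-11/216)·2 + (-343/28080)·(-13/7) + 139/240·1 = 1/2 ✓
b·c²: (-11/216)·4 + (-343/28080)·169/49 + 139/240·1 = 1/3 ✓
b·Ac: (-343/28080)·(-117/98) + 139/240·73/278 = 1/6 ✓
b·c³: (-11/216)·8 + (-343/28080)·(-2197/343) + 139/240·1 = 1/4 ✓
b·(c∘Ac): (-343/28080)·1521/686 + 139/240·73/278 = 1/8 ✓
b·Ac²: (-343/28080)·(-117/49) + 139/240·13/139 = 1/12 ✓
b·A²c: 139/240·10/139 = 1/24 ✓; 4 stages ⇒ order 4.

4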